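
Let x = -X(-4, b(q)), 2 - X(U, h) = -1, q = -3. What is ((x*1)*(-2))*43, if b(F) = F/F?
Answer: 258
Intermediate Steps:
b(F) = 1
X(U, h) = 3 (X(U, h) = 2 - 1*(-1) = 2 + 1 = 3)
x = -3 (x = -1*3 = -3)
((x*1)*(-2))*43 = (-3*1*(-2))*43 = -3*(-2)*43 = 6*43 = 258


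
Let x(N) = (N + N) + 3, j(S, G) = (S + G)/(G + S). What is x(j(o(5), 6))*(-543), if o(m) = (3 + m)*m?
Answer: -2715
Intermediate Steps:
o(m) = m*(3 + m)
j(S, G) = 1 (j(S, G) = (G + S)/(G + S) = 1)
x(N) = 3 + 2*N (x(N) = 2*N + 3 = 3 + 2*N)
x(j(o(5), 6))*(-543) = (3 + 2*1)*(-543) = (3 + 2)*(-543) = 5*(-543) = -2715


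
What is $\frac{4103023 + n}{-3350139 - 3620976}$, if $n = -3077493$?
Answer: $- \frac{205106}{1394223} \approx -0.14711$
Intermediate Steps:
$\frac{4103023 + n}{-3350139 - 3620976} = \frac{4103023 - 3077493}{-3350139 - 3620976} = \frac{1025530}{-6971115} = 1025530 \left(- \frac{1}{6971115}\right) = - \frac{205106}{1394223}$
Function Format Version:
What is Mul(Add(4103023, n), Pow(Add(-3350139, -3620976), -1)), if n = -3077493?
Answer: Rational(-205106, 1394223) ≈ -0.14711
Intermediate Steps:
Mul(Add(4103023, n), Pow(Add(-3350139, -3620976), -1)) = Mul(Add(4103023, -3077493), Pow(Add(-3350139, -3620976), -1)) = Mul(1025530, Pow(-6971115, -1)) = Mul(1025530, Rational(-1, 6971115)) = Rational(-205106, 1394223)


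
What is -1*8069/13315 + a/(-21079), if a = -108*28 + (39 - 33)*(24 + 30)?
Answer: -134135951/280666885 ≈ -0.47792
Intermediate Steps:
a = -2700 (a = -3024 + 6*54 = -3024 + 324 = -2700)
-1*8069/13315 + a/(-21079) = -1*8069/13315 - 2700/(-21079) = -8069*1/13315 - 2700*(-1/21079) = -8069/13315 + 2700/21079 = -134135951/280666885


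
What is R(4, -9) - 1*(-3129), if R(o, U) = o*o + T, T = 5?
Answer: 3150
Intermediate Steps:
R(o, U) = 5 + o² (R(o, U) = o*o + 5 = o² + 5 = 5 + o²)
R(4, -9) - 1*(-3129) = (5 + 4²) - 1*(-3129) = (5 + 16) + 3129 = 21 + 3129 = 3150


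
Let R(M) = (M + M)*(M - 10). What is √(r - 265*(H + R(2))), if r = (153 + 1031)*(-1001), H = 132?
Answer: 2*I*√302921 ≈ 1100.8*I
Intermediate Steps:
R(M) = 2*M*(-10 + M) (R(M) = (2*M)*(-10 + M) = 2*M*(-10 + M))
r = -1185184 (r = 1184*(-1001) = -1185184)
√(r - 265*(H + R(2))) = √(-1185184 - 265*(132 + 2*2*(-10 + 2))) = √(-1185184 - 265*(132 + 2*2*(-8))) = √(-1185184 - 265*(132 - 32)) = √(-1185184 - 265*100) = √(-1185184 - 26500) = √(-1211684) = 2*I*√302921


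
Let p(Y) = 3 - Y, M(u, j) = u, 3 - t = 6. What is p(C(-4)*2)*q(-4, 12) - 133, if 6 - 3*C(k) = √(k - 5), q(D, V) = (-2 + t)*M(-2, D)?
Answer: -143 + 20*I ≈ -143.0 + 20.0*I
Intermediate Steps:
t = -3 (t = 3 - 1*6 = 3 - 6 = -3)
q(D, V) = 10 (q(D, V) = (-2 - 3)*(-2) = -5*(-2) = 10)
C(k) = 2 - √(-5 + k)/3 (C(k) = 2 - √(k - 5)/3 = 2 - √(-5 + k)/3)
p(C(-4)*2)*q(-4, 12) - 133 = (3 - (2 - √(-5 - 4)/3)*2)*10 - 133 = (3 - (2 - I)*2)*10 - 133 = (3 - (4 - 2*I))*10 - 133 = (3 + (-4 + 2*I))*10 - 133 = (-1 + 2*I)*10 - 133 = (-10 + 20*I) - 133 = -143 + 20*I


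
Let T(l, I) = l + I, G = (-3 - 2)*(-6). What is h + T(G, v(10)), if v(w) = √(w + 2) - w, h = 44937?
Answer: 44957 + 2*√3 ≈ 44960.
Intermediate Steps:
G = 30 (G = -5*(-6) = 30)
v(w) = √(2 + w) - w
T(l, I) = I + l
h + T(G, v(10)) = 44937 + ((√(2 + 10) - 1*10) + 30) = 44937 + ((√12 - 10) + 30) = 44937 + ((2*√3 - 10) + 30) = 44937 + ((-10 + 2*√3) + 30) = 44937 + (20 + 2*√3) = 44957 + 2*√3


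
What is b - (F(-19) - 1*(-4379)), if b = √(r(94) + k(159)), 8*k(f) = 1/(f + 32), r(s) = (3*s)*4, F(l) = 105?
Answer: -4484 + √658409470/764 ≈ -4450.4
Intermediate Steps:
r(s) = 12*s
k(f) = 1/(8*(32 + f)) (k(f) = 1/(8*(f + 32)) = 1/(8*(32 + f)))
b = √658409470/764 (b = √(12*94 + 1/(8*(32 + 159))) = √(1128 + (⅛)/191) = √(1128 + (⅛)*(1/191)) = √(1128 + 1/1528) = √(1723585/1528) = √658409470/764 ≈ 33.586)
b - (F(-19) - 1*(-4379)) = √658409470/764 - (105 - 1*(-4379)) = √658409470/764 - (105 + 4379) = √658409470/764 - 1*4484 = √658409470/764 - 4484 = -4484 + √658409470/764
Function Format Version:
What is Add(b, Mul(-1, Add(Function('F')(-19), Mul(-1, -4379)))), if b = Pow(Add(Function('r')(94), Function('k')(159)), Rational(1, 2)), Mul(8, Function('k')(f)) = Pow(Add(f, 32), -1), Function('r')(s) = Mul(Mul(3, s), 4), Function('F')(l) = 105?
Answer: Add(-4484, Mul(Rational(1, 764), Pow(658409470, Rational(1, 2)))) ≈ -4450.4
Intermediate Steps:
Function('r')(s) = Mul(12, s)
Function('k')(f) = Mul(Rational(1, 8), Pow(Add(32, f), -1)) (Function('k')(f) = Mul(Rational(1, 8), Pow(Add(f, 32), -1)) = Mul(Rational(1, 8), Pow(Add(32, f), -1)))
b = Mul(Rational(1, 764), Pow(658409470, Rational(1, 2))) (b = Pow(Add(Mul(12, 94), Mul(Rational(1, 8), Pow(Add(32, 159), -1))), Rational(1, 2)) = Pow(Add(1128, Mul(Rational(1, 8), Pow(191, -1))), Rational(1, 2)) = Pow(Add(1128, Mul(Rational(1, 8), Rational(1, 191))), Rational(1, 2)) = Pow(Add(1128, Rational(1, 1528)), Rational(1, 2)) = Pow(Rational(1723585, 1528), Rational(1, 2)) = Mul(Rational(1, 764), Pow(658409470, Rational(1, 2))) ≈ 33.586)
Add(b, Mul(-1, Add(Function('F')(-19), Mul(-1, -4379)))) = Add(Mul(Rational(1, 764), Pow(658409470, Rational(1, 2))), Mul(-1, Add(105, Mul(-1, -4379)))) = Add(Mul(Rational(1, 764), Pow(658409470, Rational(1, 2))), Mul(-1, Add(105, 4379))) = Add(Mul(Rational(1, 764), Pow(658409470, Rational(1, 2))), Mul(-1, 4484)) = Add(Mul(Rational(1, 764), Pow(658409470, Rational(1, 2))), -4484) = Add(-4484, Mul(Rational(1, 764), Pow(658409470, Rational(1, 2))))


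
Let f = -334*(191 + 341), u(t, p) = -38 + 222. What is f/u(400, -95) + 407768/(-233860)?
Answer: -1300910781/1344695 ≈ -967.44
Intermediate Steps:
u(t, p) = 184
f = -177688 (f = -334*532 = -177688)
f/u(400, -95) + 407768/(-233860) = -177688/184 + 407768/(-233860) = -177688*1/184 + 407768*(-1/233860) = -22211/23 - 101942/58465 = -1300910781/1344695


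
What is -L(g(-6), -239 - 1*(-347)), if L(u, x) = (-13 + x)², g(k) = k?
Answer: -9025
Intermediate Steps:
-L(g(-6), -239 - 1*(-347)) = -(-13 + (-239 - 1*(-347)))² = -(-13 + (-239 + 347))² = -(-13 + 108)² = -1*95² = -1*9025 = -9025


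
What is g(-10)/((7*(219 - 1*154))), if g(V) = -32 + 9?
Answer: -23/455 ≈ -0.050549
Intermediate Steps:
g(V) = -23
g(-10)/((7*(219 - 1*154))) = -23*1/(7*(219 - 1*154)) = -23*1/(7*(219 - 154)) = -23/(7*65) = -23/455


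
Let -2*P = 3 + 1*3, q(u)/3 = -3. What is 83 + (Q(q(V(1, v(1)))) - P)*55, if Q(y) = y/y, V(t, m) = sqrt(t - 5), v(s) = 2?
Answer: 303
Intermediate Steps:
V(t, m) = sqrt(-5 + t)
q(u) = -9 (q(u) = 3*(-3) = -9)
P = -3 (P = -(3 + 1*3)/2 = -(3 + 3)/2 = -1/2*6 = -3)
Q(y) = 1
83 + (Q(q(V(1, v(1)))) - P)*55 = 83 + (1 - 1*(-3))*55 = 83 + (1 + 3)*55 = 83 + 4*55 = 83 + 220 = 303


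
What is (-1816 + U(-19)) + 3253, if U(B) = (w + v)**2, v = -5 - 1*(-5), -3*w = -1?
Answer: 12934/9 ≈ 1437.1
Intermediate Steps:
w = 1/3 (w = -1/3*(-1) = 1/3 ≈ 0.33333)
v = 0 (v = -5 + 5 = 0)
U(B) = 1/9 (U(B) = (1/3 + 0)**2 = (1/3)**2 = 1/9)
(-1816 + U(-19)) + 3253 = (-1816 + 1/9) + 3253 = -16343/9 + 3253 = 12934/9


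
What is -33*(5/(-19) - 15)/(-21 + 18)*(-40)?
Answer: 127600/19 ≈ 6715.8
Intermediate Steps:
-33*(5/(-19) - 15)/(-21 + 18)*(-40) = -33*(5*(-1/19) - 15)/(-3)*(-40) = -33*(-5/19 - 15)*(-1)/3*(-40) = -(-9570)*(-1)/(19*3)*(-40) = -33*290/57*(-40) = -3190/19*(-40) = 127600/19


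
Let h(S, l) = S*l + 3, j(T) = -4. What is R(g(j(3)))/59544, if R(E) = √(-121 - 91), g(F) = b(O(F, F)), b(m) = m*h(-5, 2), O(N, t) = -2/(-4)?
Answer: I*√53/29772 ≈ 0.00024453*I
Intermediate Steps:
O(N, t) = ½ (O(N, t) = -2*(-¼) = ½)
h(S, l) = 3 + S*l
b(m) = -7*m (b(m) = m*(3 - 5*2) = m*(3 - 10) = m*(-7) = -7*m)
g(F) = -7/2 (g(F) = -7*½ = -7/2)
R(E) = 2*I*√53 (R(E) = √(-212) = 2*I*√53)
R(g(j(3)))/59544 = (2*I*√53)/59544 = (2*I*√53)*(1/59544) = I*√53/29772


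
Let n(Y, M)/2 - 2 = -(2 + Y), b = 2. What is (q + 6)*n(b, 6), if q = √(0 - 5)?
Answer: -24 - 4*I*√5 ≈ -24.0 - 8.9443*I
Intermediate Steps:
n(Y, M) = -2*Y (n(Y, M) = 4 + 2*(-(2 + Y)) = 4 + 2*(-2 - Y) = 4 + (-4 - 2*Y) = -2*Y)
q = I*√5 (q = √(-5) = I*√5 ≈ 2.2361*I)
(q + 6)*n(b, 6) = (I*√5 + 6)*(-2*2) = (6 + I*√5)*(-4) = -24 - 4*I*√5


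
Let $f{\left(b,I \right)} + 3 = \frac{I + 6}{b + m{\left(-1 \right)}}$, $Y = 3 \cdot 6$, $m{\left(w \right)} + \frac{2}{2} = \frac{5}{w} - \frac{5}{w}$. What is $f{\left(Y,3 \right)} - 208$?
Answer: $- \frac{3578}{17} \approx -210.47$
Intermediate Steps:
$m{\left(w \right)} = -1$ ($m{\left(w \right)} = -1 + \left(\frac{5}{w} - \frac{5}{w}\right) = -1 + 0 = -1$)
$Y = 18$
$f{\left(b,I \right)} = -3 + \frac{6 + I}{-1 + b}$ ($f{\left(b,I \right)} = -3 + \frac{I + 6}{b - 1} = -3 + \frac{6 + I}{-1 + b}$)
$f{\left(Y,3 \right)} - 208 = \frac{9 + 3 - 54}{-1 + 18} - 208 = \frac{9 + 3 - 54}{17} - 208 = \frac{1}{17} \left(-42\right) - 208 = - \frac{42}{17} - 208 = - \frac{3578}{17}$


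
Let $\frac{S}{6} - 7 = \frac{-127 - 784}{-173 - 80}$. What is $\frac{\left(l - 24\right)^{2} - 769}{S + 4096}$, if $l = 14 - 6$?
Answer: $- \frac{129789}{1052380} \approx -0.12333$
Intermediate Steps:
$l = 8$ ($l = 14 - 6 = 8$)
$S = \frac{16092}{253}$ ($S = 42 + 6 \frac{-127 - 784}{-173 - 80} = 42 + 6 \left(- \frac{911}{-253}\right) = 42 + 6 \left(\left(-911\right) \left(- \frac{1}{253}\right)\right) = 42 + 6 \cdot \frac{911}{253} = 42 + \frac{5466}{253} = \frac{16092}{253} \approx 63.605$)
$\frac{\left(l - 24\right)^{2} - 769}{S + 4096} = \frac{\left(8 - 24\right)^{2} - 769}{\frac{16092}{253} + 4096} = \frac{\left(-16\right)^{2} - 769}{\frac{1052380}{253}} = \left(256 - 769\right) \frac{253}{1052380} = \left(-513\right) \frac{253}{1052380} = - \frac{129789}{1052380}$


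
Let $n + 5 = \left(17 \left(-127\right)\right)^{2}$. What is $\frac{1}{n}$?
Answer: $\frac{1}{4661276} \approx 2.1453 \cdot 10^{-7}$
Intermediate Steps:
$n = 4661276$ ($n = -5 + \left(17 \left(-127\right)\right)^{2} = -5 + \left(-2159\right)^{2} = -5 + 4661281 = 4661276$)
$\frac{1}{n} = \frac{1}{4661276}$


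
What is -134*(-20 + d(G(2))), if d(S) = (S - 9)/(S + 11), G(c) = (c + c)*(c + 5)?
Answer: 101974/39 ≈ 2614.7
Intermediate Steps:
G(c) = 2*c*(5 + c) (G(c) = (2*c)*(5 + c) = 2*c*(5 + c))
d(S) = (-9 + S)/(11 + S)
-134*(-20 + d(G(2))) = -134*(-20 + (-9 + 2*2*(5 + 2))/(11 + 2*2*(5 + 2))) = -134*(-20 + (-9 + 2*2*7)/(11 + 2*2*7)) = -134*(-20 + (-9 + 28)/(11 + 28)) = -134*(-20 + 19/39) = -134*(-761/39) = 101974/39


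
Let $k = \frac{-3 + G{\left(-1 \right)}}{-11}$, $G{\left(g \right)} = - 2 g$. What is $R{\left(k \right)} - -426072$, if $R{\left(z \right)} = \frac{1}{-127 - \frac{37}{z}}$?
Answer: $\frac{227522447}{534} \approx 4.2607 \cdot 10^{5}$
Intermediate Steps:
$k = \frac{1}{11}$ ($k = \frac{-3 - -2}{-11} = - \frac{-3 + 2}{11} = \left(- \frac{1}{11}\right) \left(-1\right) = \frac{1}{11} \approx 0.090909$)
$R{\left(z \right)} = \frac{1}{-127 - \frac{37}{z}}$
$R{\left(k \right)} - -426072 = \left(-1\right) \frac{1}{11} \frac{1}{37 + 127 \cdot \frac{1}{11}} - -426072 = \left(-1\right) \frac{1}{11} \frac{1}{37 + \frac{127}{11}} + 426072 = \left(-1\right) \frac{1}{11} \frac{1}{\frac{534}{11}} + 426072 = \left(-1\right) \frac{1}{11} \cdot \frac{11}{534} + 426072 = - \frac{1}{534} + 426072 = \frac{227522447}{534}$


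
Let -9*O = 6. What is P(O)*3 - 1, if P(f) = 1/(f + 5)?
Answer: -4/13 ≈ -0.30769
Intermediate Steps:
O = -⅔ (O = -⅑*6 = -⅔ ≈ -0.66667)
P(f) = 1/(5 + f)
P(O)*3 - 1 = 3/(5 - ⅔) - 1 = 3/(13/3) - 1 = (3/13)*3 - 1 = 9/13 - 1 = -4/13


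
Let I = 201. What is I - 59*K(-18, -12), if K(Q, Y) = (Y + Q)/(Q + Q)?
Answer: 911/6 ≈ 151.83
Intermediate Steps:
K(Q, Y) = (Q + Y)/(2*Q) (K(Q, Y) = (Q + Y)/((2*Q)) = (Q + Y)*(1/(2*Q)) = (Q + Y)/(2*Q))
I - 59*K(-18, -12) = 201 - 59*(-18 - 12)/(2*(-18)) = 201 - 59*(-1)*(-30)/(2*18) = 201 - 59*5/6 = 201 - 295/6 = 911/6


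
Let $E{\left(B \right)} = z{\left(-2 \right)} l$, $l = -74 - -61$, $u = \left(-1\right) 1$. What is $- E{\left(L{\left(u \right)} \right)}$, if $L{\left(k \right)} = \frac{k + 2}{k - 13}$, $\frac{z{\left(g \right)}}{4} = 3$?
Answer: $156$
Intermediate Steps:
$z{\left(g \right)} = 12$ ($z{\left(g \right)} = 4 \cdot 3 = 12$)
$u = -1$
$l = -13$ ($l = -74 + 61 = -13$)
$L{\left(k \right)} = \frac{2 + k}{-13 + k}$
$E{\left(B \right)} = -156$ ($E{\left(B \right)} = 12 \left(-13\right) = -156$)
$- E{\left(L{\left(u \right)} \right)} = \left(-1\right) \left(-156\right) = 156$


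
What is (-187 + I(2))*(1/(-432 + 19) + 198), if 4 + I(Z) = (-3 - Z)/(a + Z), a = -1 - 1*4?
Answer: -46447064/1239 ≈ -37488.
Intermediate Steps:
a = -5 (a = -1 - 4 = -5)
I(Z) = -4 + (-3 - Z)/(-5 + Z)
(-187 + I(2))*(1/(-432 + 19) + 198) = (-187 + (17 - 5*2)/(-5 + 2))*(1/(-432 + 19) + 198) = (-187 + (17 - 10)/(-3))*(1/(-413) + 198) = (-187 - ⅓*7)*(-1/413 + 198) = (-187 - 7/3)*(81773/413) = -568/3*81773/413 = -46447064/1239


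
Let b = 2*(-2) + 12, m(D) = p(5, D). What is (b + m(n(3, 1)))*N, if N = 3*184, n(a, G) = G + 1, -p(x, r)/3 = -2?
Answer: 7728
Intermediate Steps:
p(x, r) = 6 (p(x, r) = -3*(-2) = 6)
n(a, G) = 1 + G
m(D) = 6
N = 552
b = 8 (b = -4 + 12 = 8)
(b + m(n(3, 1)))*N = (8 + 6)*552 = 14*552 = 7728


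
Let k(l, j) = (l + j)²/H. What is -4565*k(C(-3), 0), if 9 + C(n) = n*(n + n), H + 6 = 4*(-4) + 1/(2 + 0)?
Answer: 739530/43 ≈ 17198.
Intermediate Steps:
H = -43/2 (H = -6 + (4*(-4) + 1/(2 + 0)) = -6 + (-16 + 1/2) = -6 + (-16 + ½) = -6 - 31/2 = -43/2 ≈ -21.500)
C(n) = -9 + 2*n² (C(n) = -9 + n*(n + n) = -9 + n*(2*n) = -9 + 2*n²)
k(l, j) = -2*(j + l)²/43 (k(l, j) = (l + j)²/(-43/2) = (j + l)²*(-2/43) = -2*(j + l)²/43)
-4565*k(C(-3), 0) = -(-9130)*(0 + (-9 + 2*(-3)²))²/43 = -(-9130)*(0 + (-9 + 2*9))²/43 = -(-9130)*(0 + (-9 + 18))²/43 = -(-9130)*(0 + 9)²/43 = -(-9130)*9²/43 = -(-9130)*81/43 = -4565*(-162/43) = 739530/43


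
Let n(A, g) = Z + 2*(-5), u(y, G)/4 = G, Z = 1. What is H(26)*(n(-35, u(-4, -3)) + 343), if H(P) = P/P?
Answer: 334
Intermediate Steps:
H(P) = 1
u(y, G) = 4*G
n(A, g) = -9 (n(A, g) = 1 + 2*(-5) = 1 - 10 = -9)
H(26)*(n(-35, u(-4, -3)) + 343) = 1*(-9 + 343) = 1*334 = 334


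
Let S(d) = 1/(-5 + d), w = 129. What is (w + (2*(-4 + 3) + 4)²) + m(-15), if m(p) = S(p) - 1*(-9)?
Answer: 2839/20 ≈ 141.95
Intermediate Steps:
m(p) = 9 + 1/(-5 + p) (m(p) = 1/(-5 + p) - 1*(-9) = 1/(-5 + p) + 9 = 9 + 1/(-5 + p))
(w + (2*(-4 + 3) + 4)²) + m(-15) = (129 + (2*(-4 + 3) + 4)²) + (-44 + 9*(-15))/(-5 - 15) = (129 + (2*(-1) + 4)²) + (-44 - 135)/(-20) = (129 + (-2 + 4)²) - 1/20*(-179) = (129 + 2²) + 179/20 = (129 + 4) + 179/20 = 133 + 179/20 = 2839/20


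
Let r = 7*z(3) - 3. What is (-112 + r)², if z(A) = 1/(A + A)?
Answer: 466489/36 ≈ 12958.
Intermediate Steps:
z(A) = 1/(2*A)
r = -11/6 (r = 7*((½)/3) - 3 = 7*((½)*(⅓)) - 3 = 7*(⅙) - 3 = 7/6 - 3 = -11/6 ≈ -1.8333)
(-112 + r)² = (-112 - 11/6)² = (-683/6)² = 466489/36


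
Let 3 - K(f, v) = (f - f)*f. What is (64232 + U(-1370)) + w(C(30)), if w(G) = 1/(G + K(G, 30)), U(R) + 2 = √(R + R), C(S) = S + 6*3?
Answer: 3275731/51 + 2*I*√685 ≈ 64230.0 + 52.345*I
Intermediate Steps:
K(f, v) = 3 (K(f, v) = 3 - (f - f)*f = 3 - 0*f = 3 - 1*0 = 3 + 0 = 3)
C(S) = 18 + S (C(S) = S + 18 = 18 + S)
U(R) = -2 + √2*√R (U(R) = -2 + √(R + R) = -2 + √(2*R) = -2 + √2*√R)
w(G) = 1/(3 + G) (w(G) = 1/(G + 3) = 1/(3 + G))
(64232 + U(-1370)) + w(C(30)) = (64232 + (-2 + √2*√(-1370))) + 1/(3 + (18 + 30)) = (64232 + (-2 + √2*(I*√1370))) + 1/(3 + 48) = (64232 + (-2 + 2*I*√685)) + 1/51 = (64230 + 2*I*√685) + 1/51 = 3275731/51 + 2*I*√685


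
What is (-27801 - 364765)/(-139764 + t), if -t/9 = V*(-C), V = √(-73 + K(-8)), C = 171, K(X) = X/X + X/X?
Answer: 962571832/345651591 + 3533094*I*√71/115217197 ≈ 2.7848 + 0.25838*I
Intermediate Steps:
K(X) = 2 (K(X) = 1 + 1 = 2)
V = I*√71 (V = √(-73 + 2) = √(-71) = I*√71 ≈ 8.4261*I)
t = 1539*I*√71 (t = -9*I*√71*(-1*171) = -9*I*√71*(-171) = -(-1539)*I*√71 = 1539*I*√71 ≈ 12968.0*I)
(-27801 - 364765)/(-139764 + t) = (-27801 - 364765)/(-139764 + 1539*I*√71) = -392566/(-139764 + 1539*I*√71)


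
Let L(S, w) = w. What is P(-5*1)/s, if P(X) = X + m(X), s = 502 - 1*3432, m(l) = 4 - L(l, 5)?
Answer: 3/1465 ≈ 0.0020478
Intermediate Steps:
m(l) = -1 (m(l) = 4 - 1*5 = 4 - 5 = -1)
s = -2930 (s = 502 - 3432 = -2930)
P(X) = -1 + X (P(X) = X - 1 = -1 + X)
P(-5*1)/s = (-1 - 5*1)/(-2930) = (-1 - 5)*(-1/2930) = -6*(-1/2930) = 3/1465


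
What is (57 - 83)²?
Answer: 676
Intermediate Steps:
(57 - 83)² = (-26)² = 676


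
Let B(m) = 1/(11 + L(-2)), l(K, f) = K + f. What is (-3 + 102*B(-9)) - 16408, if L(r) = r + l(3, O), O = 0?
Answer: -32805/2 ≈ -16403.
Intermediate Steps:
L(r) = 3 + r (L(r) = r + (3 + 0) = r + 3 = 3 + r)
B(m) = 1/12 (B(m) = 1/(11 + (3 - 2)) = 1/(11 + 1) = 1/12)
(-3 + 102*B(-9)) - 16408 = (-3 + 102*(1/12)) - 16408 = (-3 + 17/2) - 16408 = 11/2 - 16408 = -32805/2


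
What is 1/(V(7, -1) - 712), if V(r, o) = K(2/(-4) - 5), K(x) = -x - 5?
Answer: -2/1423 ≈ -0.0014055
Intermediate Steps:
K(x) = -5 - x
V(r, o) = ½ (V(r, o) = -5 - (2/(-4) - 5) = -5 - (2*(-¼) - 5) = -5 - (-½ - 5) = -5 - 1*(-11/2) = -5 + 11/2 = ½)
1/(V(7, -1) - 712) = 1/(½ - 712) = 1/(-1423/2) = -2/1423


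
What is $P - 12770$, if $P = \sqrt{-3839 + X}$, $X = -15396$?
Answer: $-12770 + i \sqrt{19235} \approx -12770.0 + 138.69 i$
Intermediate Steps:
$P = i \sqrt{19235}$ ($P = \sqrt{-3839 - 15396} = \sqrt{-19235} = i \sqrt{19235} \approx 138.69 i$)
$P - 12770 = i \sqrt{19235} - 12770 = -12770 + i \sqrt{19235}$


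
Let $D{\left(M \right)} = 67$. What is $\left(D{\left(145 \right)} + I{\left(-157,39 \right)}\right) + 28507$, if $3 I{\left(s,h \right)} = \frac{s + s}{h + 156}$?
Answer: $\frac{16715476}{585} \approx 28573.0$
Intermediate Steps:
$I{\left(s,h \right)} = \frac{2 s}{3 \left(156 + h\right)}$ ($I{\left(s,h \right)} = \frac{\left(s + s\right) \frac{1}{h + 156}}{3} = \frac{2 s \frac{1}{156 + h}}{3} = \frac{2 s}{3 \left(156 + h\right)}$)
$\left(D{\left(145 \right)} + I{\left(-157,39 \right)}\right) + 28507 = \left(67 + \frac{2}{3} \left(-157\right) \frac{1}{156 + 39}\right) + 28507 = \left(67 + \frac{2}{3} \left(-157\right) \frac{1}{195}\right) + 28507 = \left(67 - \frac{314}{585}\right) + 28507 = \frac{38881}{585} + 28507 = \frac{16715476}{585}$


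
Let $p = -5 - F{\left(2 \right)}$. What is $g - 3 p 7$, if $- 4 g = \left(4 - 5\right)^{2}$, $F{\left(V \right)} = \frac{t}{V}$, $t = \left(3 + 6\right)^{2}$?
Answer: $- \frac{1911}{8} \approx -238.88$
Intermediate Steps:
$t = 81$ ($t = 9^{2} = 81$)
$F{\left(V \right)} = \frac{81}{V}$
$p = - \frac{91}{2}$ ($p = -5 - \frac{81}{2} = - \frac{91}{2} \approx -45.5$)
$g = - \frac{1}{4}$ ($g = - \frac{\left(4 - 5\right)^{2}}{4} = - \frac{\left(-1\right)^{2}}{4} = \left(- \frac{1}{4}\right) 1 = - \frac{1}{4} \approx -0.25$)
$g - 3 p 7 = - \frac{\left(-3\right) \left(- \frac{91}{2}\right) 7}{4} = - \frac{\frac{273}{2} \cdot 7}{4} = \left(- \frac{1}{4}\right) \frac{1911}{2} = - \frac{1911}{8}$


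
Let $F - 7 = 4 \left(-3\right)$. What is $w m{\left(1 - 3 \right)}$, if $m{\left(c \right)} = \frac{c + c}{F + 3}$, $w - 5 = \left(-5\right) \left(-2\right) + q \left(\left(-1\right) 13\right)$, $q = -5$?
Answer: $160$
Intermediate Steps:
$F = -5$ ($F = 7 + 4 \left(-3\right) = 7 - 12 = -5$)
$w = 80$ ($w = 5 - \left(-10 + 5 \left(\left(-1\right) 13\right)\right) = 5 + \left(10 - -65\right) = 5 + \left(10 + 65\right) = 5 + 75 = 80$)
$m{\left(c \right)} = - c$ ($m{\left(c \right)} = \frac{c + c}{-5 + 3} = \frac{2 c}{-2} = 2 c \left(- \frac{1}{2}\right) = - c$)
$w m{\left(1 - 3 \right)} = 80 \left(- (1 - 3)\right) = 80 \left(\left(-1\right) \left(-2\right)\right) = 80 \cdot 2 = 160$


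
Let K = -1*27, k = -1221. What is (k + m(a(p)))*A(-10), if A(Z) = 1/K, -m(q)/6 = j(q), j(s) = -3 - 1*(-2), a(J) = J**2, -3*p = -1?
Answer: 45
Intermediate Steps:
p = 1/3 (p = -1/3*(-1) = 1/3 ≈ 0.33333)
K = -27
j(s) = -1 (j(s) = -3 + 2 = -1)
m(q) = 6 (m(q) = -6*(-1) = 6)
A(Z) = -1/27 (A(Z) = 1/(-27) = -1/27)
(k + m(a(p)))*A(-10) = (-1221 + 6)*(-1/27) = -1215*(-1/27) = 45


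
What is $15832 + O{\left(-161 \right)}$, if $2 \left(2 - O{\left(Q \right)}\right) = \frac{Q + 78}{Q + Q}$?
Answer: $\frac{10197013}{644} \approx 15834.0$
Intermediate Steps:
$O{\left(Q \right)} = 2 - \frac{78 + Q}{4 Q}$ ($O{\left(Q \right)} = 2 - \frac{\left(Q + 78\right) \frac{1}{Q + Q}}{2} = 2 - \frac{\left(78 + Q\right) \frac{1}{2 Q}}{2} = 2 - \frac{\frac{1}{2} \frac{1}{Q} \left(78 + Q\right)}{2} = 2 - \frac{78 + Q}{4 Q}$)
$15832 + O{\left(-161 \right)} = 15832 + \frac{-78 + 7 \left(-161\right)}{4 \left(-161\right)} = 15832 + \frac{1}{4} \left(- \frac{1}{161}\right) \left(-78 - 1127\right) = 15832 + \frac{1}{4} \left(- \frac{1}{161}\right) \left(-1205\right) = 15832 + \frac{1205}{644} = \frac{10197013}{644}$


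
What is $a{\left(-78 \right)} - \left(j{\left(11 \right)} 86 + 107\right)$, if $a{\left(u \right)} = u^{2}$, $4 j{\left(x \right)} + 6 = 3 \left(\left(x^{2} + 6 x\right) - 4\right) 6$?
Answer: $-64715$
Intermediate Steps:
$j{\left(x \right)} = - \frac{39}{2} + 27 x + \frac{9 x^{2}}{2}$ ($j{\left(x \right)} = - \frac{3}{2} + \frac{3 \left(\left(x^{2} + 6 x\right) - 4\right) 6}{4} = - \frac{3}{2} + \frac{3 \left(-4 + x^{2} + 6 x\right) 6}{4} = - \frac{3}{2} + \frac{\left(-12 + 3 x^{2} + 18 x\right) 6}{4} = - \frac{3}{2} + \frac{-72 + 18 x^{2} + 108 x}{4} = - \frac{3}{2} + \left(-18 + 27 x + \frac{9 x^{2}}{2}\right) = - \frac{39}{2} + 27 x + \frac{9 x^{2}}{2}$)
$a{\left(-78 \right)} - \left(j{\left(11 \right)} 86 + 107\right) = \left(-78\right)^{2} - \left(\left(- \frac{39}{2} + 27 \cdot 11 + \frac{9 \cdot 11^{2}}{2}\right) 86 + 107\right) = 6084 - \left(\left(- \frac{39}{2} + 297 + \frac{9}{2} \cdot 121\right) 86 + 107\right) = 6084 - \left(\left(- \frac{39}{2} + 297 + \frac{1089}{2}\right) 86 + 107\right) = 6084 - \left(822 \cdot 86 + 107\right) = 6084 - \left(70692 + 107\right) = 6084 - 70799 = -64715$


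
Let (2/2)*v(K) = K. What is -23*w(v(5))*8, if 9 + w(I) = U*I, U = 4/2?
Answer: -184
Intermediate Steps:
v(K) = K
U = 2 (U = 4*(½) = 2)
w(I) = -9 + 2*I
-23*w(v(5))*8 = -23*(-9 + 2*5)*8 = -23*(-9 + 10)*8 = -23*1*8 = -23*8 = -184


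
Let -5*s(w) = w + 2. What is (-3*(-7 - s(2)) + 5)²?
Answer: 13924/25 ≈ 556.96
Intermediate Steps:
s(w) = -⅖ - w/5 (s(w) = -(w + 2)/5 = -(2 + w)/5 = -⅖ - w/5)
(-3*(-7 - s(2)) + 5)² = (-3*(-7 - (-⅖ - ⅕*2)) + 5)² = (-3*(-7 - (-⅖ - ⅖)) + 5)² = (-3*(-7 - 1*(-⅘)) + 5)² = (-3*(-7 + ⅘) + 5)² = (-3*(-31/5) + 5)² = (93/5 + 5)² = (118/5)² = 13924/25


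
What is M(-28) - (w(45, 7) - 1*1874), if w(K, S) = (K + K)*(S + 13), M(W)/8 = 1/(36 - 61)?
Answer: 1842/25 ≈ 73.680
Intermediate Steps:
M(W) = -8/25 (M(W) = 8/(36 - 61) = 8/(-25) = 8*(-1/25) = -8/25)
w(K, S) = 2*K*(13 + S) (w(K, S) = (2*K)*(13 + S) = 2*K*(13 + S))
M(-28) - (w(45, 7) - 1*1874) = -8/25 - (2*45*(13 + 7) - 1*1874) = -8/25 - (2*45*20 - 1874) = -8/25 - (1800 - 1874) = -8/25 - 1*(-74) = -8/25 + 74 = 1842/25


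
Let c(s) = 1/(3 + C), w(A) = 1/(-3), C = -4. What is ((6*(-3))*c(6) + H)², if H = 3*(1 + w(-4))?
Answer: 400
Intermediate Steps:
w(A) = -⅓ (w(A) = 1*(-⅓) = -⅓)
c(s) = -1 (c(s) = 1/(3 - 4) = 1/(-1) = -1)
H = 2 (H = 3*(1 - ⅓) = 3*(⅔) = 2)
((6*(-3))*c(6) + H)² = ((6*(-3))*(-1) + 2)² = (-18*(-1) + 2)² = (18 + 2)² = 20² = 400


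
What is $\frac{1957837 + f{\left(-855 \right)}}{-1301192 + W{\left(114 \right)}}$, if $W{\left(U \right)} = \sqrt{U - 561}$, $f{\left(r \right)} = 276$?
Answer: $- \frac{2547880970696}{1693100621311} - \frac{1958113 i \sqrt{447}}{1693100621311} \approx -1.5049 - 2.4452 \cdot 10^{-5} i$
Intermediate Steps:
$W{\left(U \right)} = \sqrt{-561 + U}$ ($W{\left(U \right)} = \sqrt{U - 561} = \sqrt{-561 + U}$)
$\frac{1957837 + f{\left(-855 \right)}}{-1301192 + W{\left(114 \right)}} = \frac{1957837 + 276}{-1301192 + \sqrt{-561 + 114}} = \frac{1958113}{-1301192 + \sqrt{-447}} = \frac{1958113}{-1301192 + i \sqrt{447}}$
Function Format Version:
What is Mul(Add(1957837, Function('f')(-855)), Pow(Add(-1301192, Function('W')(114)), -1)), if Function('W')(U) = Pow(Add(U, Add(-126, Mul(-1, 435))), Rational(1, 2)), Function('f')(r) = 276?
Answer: Add(Rational(-2547880970696, 1693100621311), Mul(Rational(-1958113, 1693100621311), I, Pow(447, Rational(1, 2)))) ≈ Add(-1.5049, Mul(-2.4452e-5, I))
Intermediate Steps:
Function('W')(U) = Pow(Add(-561, U), Rational(1, 2)) (Function('W')(U) = Pow(Add(U, Add(-126, -435)), Rational(1, 2)) = Pow(Add(U, -561), Rational(1, 2)) = Pow(Add(-561, U), Rational(1, 2)))
Mul(Add(1957837, Function('f')(-855)), Pow(Add(-1301192, Function('W')(114)), -1)) = Mul(Add(1957837, 276), Pow(Add(-1301192, Pow(Add(-561, 114), Rational(1, 2))), -1)) = Mul(1958113, Pow(Add(-1301192, Pow(-447, Rational(1, 2))), -1)) = Mul(1958113, Pow(Add(-1301192, Mul(I, Pow(447, Rational(1, 2)))), -1))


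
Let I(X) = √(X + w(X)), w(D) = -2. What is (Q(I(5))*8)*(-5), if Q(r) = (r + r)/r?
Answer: -80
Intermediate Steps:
I(X) = √(-2 + X) (I(X) = √(X - 2) = √(-2 + X))
Q(r) = 2 (Q(r) = (2*r)/r = 2)
(Q(I(5))*8)*(-5) = (2*8)*(-5) = 16*(-5) = -80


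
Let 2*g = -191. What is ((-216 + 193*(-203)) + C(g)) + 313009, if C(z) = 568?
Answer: 274182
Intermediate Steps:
g = -191/2 (g = (1/2)*(-191) = -191/2 ≈ -95.500)
((-216 + 193*(-203)) + C(g)) + 313009 = ((-216 + 193*(-203)) + 568) + 313009 = ((-216 - 39179) + 568) + 313009 = (-39395 + 568) + 313009 = -38827 + 313009 = 274182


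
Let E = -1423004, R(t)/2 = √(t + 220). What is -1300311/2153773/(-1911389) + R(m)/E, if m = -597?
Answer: 1300311/4116698020697 - I*√377/711502 ≈ 3.1586e-7 - 2.7289e-5*I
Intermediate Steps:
R(t) = 2*√(220 + t) (R(t) = 2*√(t + 220) = 2*√(220 + t))
-1300311/2153773/(-1911389) + R(m)/E = -1300311/2153773/(-1911389) + (2*√(220 - 597))/(-1423004) = -1300311*1/2153773*(-1/1911389) + (2*√(-377))*(-1/1423004) = -1300311/2153773*(-1/1911389) + (2*(I*√377))*(-1/1423004) = 1300311/4116698020697 + (2*I*√377)*(-1/1423004) = 1300311/4116698020697 - I*√377/711502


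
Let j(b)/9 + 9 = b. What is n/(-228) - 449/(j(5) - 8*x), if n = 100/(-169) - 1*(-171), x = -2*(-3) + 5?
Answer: 858112/298623 ≈ 2.8736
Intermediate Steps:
j(b) = -81 + 9*b
x = 11 (x = 6 + 5 = 11)
n = 28799/169 (n = 100*(-1/169) + 171 = -100/169 + 171 = 28799/169 ≈ 170.41)
n/(-228) - 449/(j(5) - 8*x) = (28799/169)/(-228) - 449/((-81 + 9*5) - 8*11) = (28799/169)*(-1/228) - 449/((-81 + 45) - 88) = -28799/38532 - 449/(-36 - 88) = -28799/38532 - 449/(-124) = -28799/38532 - 449*(-1/124) = -28799/38532 + 449/124 = 858112/298623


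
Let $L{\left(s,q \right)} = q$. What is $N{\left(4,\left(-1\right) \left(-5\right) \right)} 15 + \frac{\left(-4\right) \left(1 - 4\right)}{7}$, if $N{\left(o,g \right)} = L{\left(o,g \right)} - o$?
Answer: $\frac{117}{7} \approx 16.714$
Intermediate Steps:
$N{\left(o,g \right)} = g - o$
$N{\left(4,\left(-1\right) \left(-5\right) \right)} 15 + \frac{\left(-4\right) \left(1 - 4\right)}{7} = \left(\left(-1\right) \left(-5\right) - 4\right) 15 + \frac{\left(-4\right) \left(1 - 4\right)}{7} = \left(5 - 4\right) 15 + \left(-4\right) \left(-3\right) \frac{1}{7} = 1 \cdot 15 + 12 \cdot \frac{1}{7} = 15 + \frac{12}{7} = \frac{117}{7}$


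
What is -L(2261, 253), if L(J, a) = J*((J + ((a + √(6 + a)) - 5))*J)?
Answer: -12826311589 - 5112121*√259 ≈ -1.2909e+10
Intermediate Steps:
L(J, a) = J²*(-5 + J + a + √(6 + a)) (L(J, a) = J*((J + (-5 + a + √(6 + a)))*J) = J*((-5 + J + a + √(6 + a))*J) = J*(J*(-5 + J + a + √(6 + a))) = J²*(-5 + J + a + √(6 + a)))
-L(2261, 253) = -2261²*(-5 + 2261 + 253 + √(6 + 253)) = -5112121*(-5 + 2261 + 253 + √259) = -5112121*(2509 + √259) = -(12826311589 + 5112121*√259) = -12826311589 - 5112121*√259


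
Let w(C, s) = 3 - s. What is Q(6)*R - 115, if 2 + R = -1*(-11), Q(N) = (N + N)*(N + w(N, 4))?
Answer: 425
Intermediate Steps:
Q(N) = 2*N*(-1 + N) (Q(N) = (N + N)*(N + (3 - 1*4)) = (2*N)*(N + (3 - 4)) = (2*N)*(N - 1) = (2*N)*(-1 + N) = 2*N*(-1 + N))
R = 9 (R = -2 - 1*(-11) = -2 + 11 = 9)
Q(6)*R - 115 = (2*6*(-1 + 6))*9 - 115 = (2*6*5)*9 - 115 = 60*9 - 115 = 540 - 115 = 425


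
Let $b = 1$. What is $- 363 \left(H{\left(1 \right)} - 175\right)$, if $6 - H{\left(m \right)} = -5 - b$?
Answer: $59169$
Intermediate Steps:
$H{\left(m \right)} = 12$ ($H{\left(m \right)} = 6 - \left(-5 - 1\right) = 6 - -6 = 6 + 6 = 12$)
$- 363 \left(H{\left(1 \right)} - 175\right) = - 363 \left(12 - 175\right) = \left(-363\right) \left(-163\right) = 59169$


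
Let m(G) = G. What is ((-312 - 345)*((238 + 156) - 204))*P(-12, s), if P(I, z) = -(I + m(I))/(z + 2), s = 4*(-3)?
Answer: 299592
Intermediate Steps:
s = -12
P(I, z) = -2*I/(2 + z) (P(I, z) = -(I + I)/(z + 2) = -2*I/(2 + z))
((-312 - 345)*((238 + 156) - 204))*P(-12, s) = ((-312 - 345)*((238 + 156) - 204))*(-2*(-12)/(2 - 12)) = (-657*(394 - 204))*(-2*(-12)/(-10)) = (-657*190)*(-2*(-12)*(-⅒)) = -124830*(-12/5) = 299592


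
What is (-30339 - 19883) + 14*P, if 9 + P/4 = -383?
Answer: -72174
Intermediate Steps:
P = -1568 (P = -36 + 4*(-383) = -36 - 1532 = -1568)
(-30339 - 19883) + 14*P = (-30339 - 19883) + 14*(-1568) = -50222 - 21952 = -72174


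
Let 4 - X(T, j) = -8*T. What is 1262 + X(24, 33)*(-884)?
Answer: -172002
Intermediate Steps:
X(T, j) = 4 + 8*T (X(T, j) = 4 - (-8)*T = 4 + 8*T)
1262 + X(24, 33)*(-884) = 1262 + (4 + 8*24)*(-884) = 1262 + (4 + 192)*(-884) = 1262 + 196*(-884) = 1262 - 173264 = -172002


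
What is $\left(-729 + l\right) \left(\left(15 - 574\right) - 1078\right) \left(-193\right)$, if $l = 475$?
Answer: $-80249014$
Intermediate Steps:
$\left(-729 + l\right) \left(\left(15 - 574\right) - 1078\right) \left(-193\right) = \left(-729 + 475\right) \left(\left(15 - 574\right) - 1078\right) \left(-193\right) = - 254 \left(-559 - 1078\right) \left(-193\right) = \left(-254\right) \left(-1637\right) \left(-193\right) = 415798 \left(-193\right) = -80249014$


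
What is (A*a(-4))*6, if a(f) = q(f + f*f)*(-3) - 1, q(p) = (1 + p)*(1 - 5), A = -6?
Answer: -5580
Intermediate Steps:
q(p) = -4 - 4*p (q(p) = (1 + p)*(-4) = -4 - 4*p)
a(f) = 11 + 12*f + 12*f² (a(f) = (-4 - 4*(f + f*f))*(-3) - 1 = (-4 - 4*(f + f²))*(-3) - 1 = (-4 + (-4*f - 4*f²))*(-3) - 1 = (-4 - 4*f - 4*f²)*(-3) - 1 = (12 + 12*f + 12*f²) - 1 = 11 + 12*f + 12*f²)
(A*a(-4))*6 = -6*(11 + 12*(-4)*(1 - 4))*6 = -6*(11 + 12*(-4)*(-3))*6 = -6*(11 + 144)*6 = -6*155*6 = -930*6 = -5580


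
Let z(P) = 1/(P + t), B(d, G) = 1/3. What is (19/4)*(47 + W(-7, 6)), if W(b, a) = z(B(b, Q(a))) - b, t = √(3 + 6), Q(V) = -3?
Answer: 10317/40 ≈ 257.92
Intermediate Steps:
B(d, G) = ⅓
t = 3 (t = √9 = 3)
z(P) = 1/(3 + P) (z(P) = 1/(P + 3) = 1/(3 + P))
W(b, a) = 3/10 - b (W(b, a) = 1/(3 + ⅓) - b = 1/(10/3) - b = 3/10 - b)
(19/4)*(47 + W(-7, 6)) = (19/4)*(47 + (3/10 - 1*(-7))) = (19*(¼))*(47 + (3/10 + 7)) = 19*(47 + 73/10)/4 = (19/4)*(543/10) = 10317/40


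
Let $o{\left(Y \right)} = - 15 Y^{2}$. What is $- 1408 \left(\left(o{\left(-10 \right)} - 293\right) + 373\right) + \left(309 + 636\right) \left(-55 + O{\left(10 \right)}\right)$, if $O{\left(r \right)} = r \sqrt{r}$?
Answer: $1947385 + 9450 \sqrt{10} \approx 1.9773 \cdot 10^{6}$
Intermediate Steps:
$O{\left(r \right)} = r^{\frac{3}{2}}$
$- 1408 \left(\left(o{\left(-10 \right)} - 293\right) + 373\right) + \left(309 + 636\right) \left(-55 + O{\left(10 \right)}\right) = - 1408 \left(\left(- 15 \left(-10\right)^{2} - 293\right) + 373\right) + \left(309 + 636\right) \left(-55 + 10^{\frac{3}{2}}\right) = - 1408 \left(\left(\left(-15\right) 100 - 293\right) + 373\right) + 945 \left(-55 + 10 \sqrt{10}\right) = - 1408 \left(\left(-1500 - 293\right) + 373\right) - \left(51975 - 9450 \sqrt{10}\right) = - 1408 \left(-1793 + 373\right) - \left(51975 - 9450 \sqrt{10}\right) = \left(-1408\right) \left(-1420\right) - \left(51975 - 9450 \sqrt{10}\right) = 1999360 - \left(51975 - 9450 \sqrt{10}\right) = 1947385 + 9450 \sqrt{10}$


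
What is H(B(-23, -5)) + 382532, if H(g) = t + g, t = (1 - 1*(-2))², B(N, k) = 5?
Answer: 382546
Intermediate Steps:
t = 9 (t = (1 + 2)² = 3² = 9)
H(g) = 9 + g
H(B(-23, -5)) + 382532 = (9 + 5) + 382532 = 14 + 382532 = 382546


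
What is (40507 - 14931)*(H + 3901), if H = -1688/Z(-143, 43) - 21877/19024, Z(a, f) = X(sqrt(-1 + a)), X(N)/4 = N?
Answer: 237187818159/2378 + 2698268*I/3 ≈ 9.9743e+7 + 8.9942e+5*I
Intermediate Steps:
X(N) = 4*N
Z(a, f) = 4*sqrt(-1 + a)
H = -21877/19024 + 211*I/6 (H = -1688*1/(4*sqrt(-1 - 143)) - 21877/19024 = -1688*(-I/48) - 21877*1/19024 = -1688*(-I/48) - 21877/19024 = -(-211)*I/6 - 21877/19024 = 211*I/6 - 21877/19024 = -21877/19024 + 211*I/6 ≈ -1.15 + 35.167*I)
(40507 - 14931)*(H + 3901) = (40507 - 14931)*((-21877/19024 + 211*I/6) + 3901) = 25576*(74190747/19024 + 211*I/6) = 237187818159/2378 + 2698268*I/3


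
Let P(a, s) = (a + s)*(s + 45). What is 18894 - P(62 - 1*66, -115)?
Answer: 10564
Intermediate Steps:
P(a, s) = (45 + s)*(a + s) (P(a, s) = (a + s)*(45 + s) = (45 + s)*(a + s))
18894 - P(62 - 1*66, -115) = 18894 - ((-115)² + 45*(62 - 1*66) + 45*(-115) + (62 - 1*66)*(-115)) = 18894 - (13225 + 45*(62 - 66) - 5175 + (62 - 66)*(-115)) = 18894 - (13225 + 45*(-4) - 5175 - 4*(-115)) = 18894 - (13225 - 180 - 5175 + 460) = 18894 - 1*8330 = 18894 - 8330 = 10564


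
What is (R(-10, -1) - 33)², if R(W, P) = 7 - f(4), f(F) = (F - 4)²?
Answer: 676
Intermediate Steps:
f(F) = (-4 + F)²
R(W, P) = 7 (R(W, P) = 7 - (-4 + 4)² = 7 - 1*0² = 7 - 1*0 = 7 + 0 = 7)
(R(-10, -1) - 33)² = (7 - 33)² = (-26)² = 676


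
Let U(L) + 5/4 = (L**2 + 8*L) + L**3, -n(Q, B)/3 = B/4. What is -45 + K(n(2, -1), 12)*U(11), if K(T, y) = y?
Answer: 18420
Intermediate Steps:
n(Q, B) = -3*B/4
U(L) = -5/4 + L**2 + L**3 + 8*L (U(L) = -5/4 + ((L**2 + 8*L) + L**3) = -5/4 + (L**2 + L**3 + 8*L) = -5/4 + L**2 + L**3 + 8*L)
-45 + K(n(2, -1), 12)*U(11) = -45 + 12*(-5/4 + 11**2 + 11**3 + 8*11) = -45 + 12*(-5/4 + 121 + 1331 + 88) = -45 + 12*(6155/4) = -45 + 18465 = 18420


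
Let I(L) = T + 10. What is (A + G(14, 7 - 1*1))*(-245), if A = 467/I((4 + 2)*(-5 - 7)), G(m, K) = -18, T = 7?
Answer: -39445/17 ≈ -2320.3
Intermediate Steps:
I(L) = 17 (I(L) = 7 + 10 = 17)
A = 467/17 ≈ 27.471
(A + G(14, 7 - 1*1))*(-245) = (467/17 - 18)*(-245) = (161/17)*(-245) = -39445/17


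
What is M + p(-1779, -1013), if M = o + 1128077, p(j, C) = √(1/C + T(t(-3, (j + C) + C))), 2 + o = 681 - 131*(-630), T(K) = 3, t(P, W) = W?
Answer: 1211286 + 7*√62806/1013 ≈ 1.2113e+6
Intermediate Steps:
o = 83209 (o = -2 + (681 - 131*(-630)) = -2 + (681 + 82530) = -2 + 83211 = 83209)
p(j, C) = √(3 + 1/C) (p(j, C) = √(1/C + 3) = √(3 + 1/C))
M = 1211286 (M = 83209 + 1128077 = 1211286)
M + p(-1779, -1013) = 1211286 + √(3 + 1/(-1013)) = 1211286 + √(3 - 1/1013) = 1211286 + √(3038/1013) = 1211286 + 7*√62806/1013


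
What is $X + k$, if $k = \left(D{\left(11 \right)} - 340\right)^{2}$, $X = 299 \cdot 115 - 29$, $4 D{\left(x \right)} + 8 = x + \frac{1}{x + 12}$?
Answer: $\frac{316213321}{2116} \approx 1.4944 \cdot 10^{5}$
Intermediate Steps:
$D{\left(x \right)} = -2 + \frac{x}{4} + \frac{1}{4 \left(12 + x\right)}$ ($D{\left(x \right)} = -2 + \frac{x + \frac{1}{x + 12}}{4} = -2 + \frac{x + \frac{1}{12 + x}}{4} = -2 + \left(\frac{x}{4} + \frac{1}{4 \left(12 + x\right)}\right) = -2 + \frac{x}{4} + \frac{1}{4 \left(12 + x\right)}$)
$X = 34356$ ($X = 34385 - 29 = 34356$)
$k = \frac{243516025}{2116}$ ($k = \left(\frac{-95 + 11^{2} + 4 \cdot 11}{4 \left(12 + 11\right)} - 340\right)^{2} = \left(\frac{-95 + 121 + 44}{4 \cdot 23} - 340\right)^{2} = \left(\frac{1}{4} \cdot \frac{1}{23} \cdot 70 - 340\right)^{2} = \left(\frac{35}{46} - 340\right)^{2} = \left(- \frac{15605}{46}\right)^{2} = \frac{243516025}{2116} \approx 1.1508 \cdot 10^{5}$)
$X + k = 34356 + \frac{243516025}{2116} = \frac{316213321}{2116}$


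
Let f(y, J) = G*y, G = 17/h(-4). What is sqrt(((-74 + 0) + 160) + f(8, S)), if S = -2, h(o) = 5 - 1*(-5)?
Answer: sqrt(2490)/5 ≈ 9.9800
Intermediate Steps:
h(o) = 10 (h(o) = 5 + 5 = 10)
G = 17/10 ≈ 1.7000
f(y, J) = 17*y/10
sqrt(((-74 + 0) + 160) + f(8, S)) = sqrt(((-74 + 0) + 160) + (17/10)*8) = sqrt((-74 + 160) + 68/5) = sqrt(86 + 68/5) = sqrt(498/5) = sqrt(2490)/5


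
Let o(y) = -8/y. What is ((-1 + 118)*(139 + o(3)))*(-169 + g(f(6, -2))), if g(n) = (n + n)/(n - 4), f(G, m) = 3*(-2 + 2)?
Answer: -2695719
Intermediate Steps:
f(G, m) = 0 (f(G, m) = 3*0 = 0)
g(n) = 2*n/(-4 + n) (g(n) = (2*n)/(-4 + n) = 2*n/(-4 + n))
((-1 + 118)*(139 + o(3)))*(-169 + g(f(6, -2))) = ((-1 + 118)*(139 - 8/3))*(-169 + 2*0/(-4 + 0)) = (117*(139 - 8*⅓))*(-169 + 2*0/(-4)) = (117*(139 - 8/3))*(-169 + 2*0*(-¼)) = (117*(409/3))*(-169 + 0) = 15951*(-169) = -2695719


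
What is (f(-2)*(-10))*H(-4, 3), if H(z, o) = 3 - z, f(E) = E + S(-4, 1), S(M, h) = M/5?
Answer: 196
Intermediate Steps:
S(M, h) = M/5 (S(M, h) = M*(1/5) = M/5)
f(E) = -4/5 + E (f(E) = E + (1/5)*(-4) = E - 4/5 = -4/5 + E)
(f(-2)*(-10))*H(-4, 3) = ((-4/5 - 2)*(-10))*(3 - 1*(-4)) = (-14/5*(-10))*(3 + 4) = 28*7 = 196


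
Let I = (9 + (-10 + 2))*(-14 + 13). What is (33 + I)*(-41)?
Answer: -1312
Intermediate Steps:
I = -1 (I = (9 - 8)*(-1) = 1*(-1) = -1)
(33 + I)*(-41) = (33 - 1)*(-41) = 32*(-41) = -1312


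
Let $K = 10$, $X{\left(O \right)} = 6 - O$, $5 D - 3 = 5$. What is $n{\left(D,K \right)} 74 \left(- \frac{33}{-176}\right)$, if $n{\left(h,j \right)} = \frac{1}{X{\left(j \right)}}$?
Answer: $- \frac{111}{32} \approx -3.4688$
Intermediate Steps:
$D = \frac{8}{5}$ ($D = \frac{3}{5} + \frac{1}{5} \cdot 5 = \frac{3}{5} + 1 = \frac{8}{5} \approx 1.6$)
$n{\left(h,j \right)} = \frac{1}{6 - j}$
$n{\left(D,K \right)} 74 \left(- \frac{33}{-176}\right) = - \frac{1}{-6 + 10} \cdot 74 \left(- \frac{33}{-176}\right) = - \frac{1}{4} \cdot 74 \left(\left(-33\right) \left(- \frac{1}{176}\right)\right) = \left(-1\right) \frac{1}{4} \cdot 74 \cdot \frac{3}{16} = \left(- \frac{1}{4}\right) 74 \cdot \frac{3}{16} = \left(- \frac{37}{2}\right) \frac{3}{16} = - \frac{111}{32}$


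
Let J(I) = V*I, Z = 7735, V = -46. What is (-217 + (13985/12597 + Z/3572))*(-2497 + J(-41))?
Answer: 506149727/3876 ≈ 1.3059e+5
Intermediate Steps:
J(I) = -46*I
(-217 + (13985/12597 + Z/3572))*(-2497 + J(-41)) = (-217 + (13985/12597 + 7735/3572))*(-2497 - 46*(-41)) = (-217 + (13985*(1/12597) + 7735*(1/3572)))*(-2497 + 1886) = (-217 + (13985/12597 + 7735/3572))*(-611) = (-217 + 7757485/2368236)*(-611) = -506149727/2368236*(-611) = 506149727/3876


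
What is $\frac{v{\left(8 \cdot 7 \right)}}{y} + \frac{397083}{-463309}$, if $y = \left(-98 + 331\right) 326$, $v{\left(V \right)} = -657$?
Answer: $- \frac{30466024527}{35192025022} \approx -0.86571$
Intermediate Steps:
$y = 75958$ ($y = 233 \cdot 326 = 75958$)
$\frac{v{\left(8 \cdot 7 \right)}}{y} + \frac{397083}{-463309} = - \frac{657}{75958} + \frac{397083}{-463309} = \left(-657\right) \frac{1}{75958} + 397083 \left(- \frac{1}{463309}\right) = - \frac{657}{75958} - \frac{397083}{463309} = - \frac{30466024527}{35192025022}$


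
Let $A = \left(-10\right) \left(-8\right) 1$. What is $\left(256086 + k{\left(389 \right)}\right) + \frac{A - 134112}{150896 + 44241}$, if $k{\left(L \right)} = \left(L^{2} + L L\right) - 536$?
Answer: $\frac{108923778272}{195137} \approx 5.5819 \cdot 10^{5}$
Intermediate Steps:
$A = 80$ ($A = 80 \cdot 1 = 80$)
$k{\left(L \right)} = -536 + 2 L^{2}$ ($k{\left(L \right)} = \left(L^{2} + L^{2}\right) - 536 = 2 L^{2} - 536 = -536 + 2 L^{2}$)
$\left(256086 + k{\left(389 \right)}\right) + \frac{A - 134112}{150896 + 44241} = \left(256086 - \left(536 - 2 \cdot 389^{2}\right)\right) + \frac{80 - 134112}{150896 + 44241} = \left(256086 + \left(-536 + 2 \cdot 151321\right)\right) - \frac{134032}{195137} = \left(256086 + \left(-536 + 302642\right)\right) - \frac{134032}{195137} = \left(256086 + 302106\right) - \frac{134032}{195137} = 558192 - \frac{134032}{195137} = \frac{108923778272}{195137}$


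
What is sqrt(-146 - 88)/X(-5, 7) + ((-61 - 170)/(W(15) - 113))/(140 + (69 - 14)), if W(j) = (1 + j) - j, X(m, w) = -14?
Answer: 11/1040 - 3*I*sqrt(26)/14 ≈ 0.010577 - 1.0926*I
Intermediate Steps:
W(j) = 1
sqrt(-146 - 88)/X(-5, 7) + ((-61 - 170)/(W(15) - 113))/(140 + (69 - 14)) = sqrt(-146 - 88)/(-14) + ((-61 - 170)/(1 - 113))/(140 + (69 - 14)) = sqrt(-234)*(-1/14) + (-231/(-112))/(140 + 55) = (3*I*sqrt(26))*(-1/14) - 231*(-1/112)/195 = -3*I*sqrt(26)/14 + (33/16)*(1/195) = -3*I*sqrt(26)/14 + 11/1040 = 11/1040 - 3*I*sqrt(26)/14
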